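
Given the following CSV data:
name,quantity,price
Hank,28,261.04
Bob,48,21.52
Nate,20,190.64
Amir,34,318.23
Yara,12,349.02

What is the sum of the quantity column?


Values in 'quantity' column:
  Row 1: 28
  Row 2: 48
  Row 3: 20
  Row 4: 34
  Row 5: 12
Sum = 28 + 48 + 20 + 34 + 12 = 142

ANSWER: 142


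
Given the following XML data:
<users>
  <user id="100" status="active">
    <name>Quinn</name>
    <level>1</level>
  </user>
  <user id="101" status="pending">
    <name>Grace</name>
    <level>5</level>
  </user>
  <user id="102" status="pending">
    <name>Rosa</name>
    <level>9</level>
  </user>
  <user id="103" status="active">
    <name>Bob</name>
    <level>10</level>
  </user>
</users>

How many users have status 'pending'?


Counting users with status='pending':
  Grace (id=101) -> MATCH
  Rosa (id=102) -> MATCH
Count: 2

ANSWER: 2


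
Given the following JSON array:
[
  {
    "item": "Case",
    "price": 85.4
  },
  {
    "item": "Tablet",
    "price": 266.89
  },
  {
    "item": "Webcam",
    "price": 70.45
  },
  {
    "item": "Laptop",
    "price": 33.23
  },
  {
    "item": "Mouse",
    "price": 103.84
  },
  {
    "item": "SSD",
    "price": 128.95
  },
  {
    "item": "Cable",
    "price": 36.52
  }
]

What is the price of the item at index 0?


Array index 0 -> Case
price = 85.4

ANSWER: 85.4


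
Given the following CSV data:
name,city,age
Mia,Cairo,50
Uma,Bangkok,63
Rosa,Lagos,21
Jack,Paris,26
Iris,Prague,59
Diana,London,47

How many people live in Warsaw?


Scanning city column for 'Warsaw':
Total matches: 0

ANSWER: 0


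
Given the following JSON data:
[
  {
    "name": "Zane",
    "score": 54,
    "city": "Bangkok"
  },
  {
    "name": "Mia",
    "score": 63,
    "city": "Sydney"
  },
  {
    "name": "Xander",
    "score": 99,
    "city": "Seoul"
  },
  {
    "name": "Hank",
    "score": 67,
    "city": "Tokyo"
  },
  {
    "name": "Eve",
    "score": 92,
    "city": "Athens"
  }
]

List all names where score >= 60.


Filtering records where score >= 60:
  Zane (score=54) -> no
  Mia (score=63) -> YES
  Xander (score=99) -> YES
  Hank (score=67) -> YES
  Eve (score=92) -> YES


ANSWER: Mia, Xander, Hank, Eve


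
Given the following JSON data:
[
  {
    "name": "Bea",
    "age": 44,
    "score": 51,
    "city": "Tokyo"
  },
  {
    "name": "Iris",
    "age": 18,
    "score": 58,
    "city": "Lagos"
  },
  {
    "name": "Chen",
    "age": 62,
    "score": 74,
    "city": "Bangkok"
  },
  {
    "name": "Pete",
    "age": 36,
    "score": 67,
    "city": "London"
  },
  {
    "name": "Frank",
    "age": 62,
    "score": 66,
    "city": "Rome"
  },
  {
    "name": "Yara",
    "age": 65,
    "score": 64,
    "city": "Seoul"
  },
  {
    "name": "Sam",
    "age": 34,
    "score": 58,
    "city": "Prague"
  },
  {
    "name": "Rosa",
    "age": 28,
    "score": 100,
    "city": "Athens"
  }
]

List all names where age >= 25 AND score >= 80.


Checking both conditions:
  Bea (age=44, score=51) -> no
  Iris (age=18, score=58) -> no
  Chen (age=62, score=74) -> no
  Pete (age=36, score=67) -> no
  Frank (age=62, score=66) -> no
  Yara (age=65, score=64) -> no
  Sam (age=34, score=58) -> no
  Rosa (age=28, score=100) -> YES


ANSWER: Rosa


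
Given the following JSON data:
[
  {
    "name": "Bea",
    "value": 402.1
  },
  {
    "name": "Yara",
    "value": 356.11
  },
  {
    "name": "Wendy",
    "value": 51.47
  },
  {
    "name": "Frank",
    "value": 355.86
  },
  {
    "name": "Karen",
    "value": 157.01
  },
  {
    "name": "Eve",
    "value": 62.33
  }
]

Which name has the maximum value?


Comparing values:
  Bea: 402.1
  Yara: 356.11
  Wendy: 51.47
  Frank: 355.86
  Karen: 157.01
  Eve: 62.33
Maximum: Bea (402.1)

ANSWER: Bea


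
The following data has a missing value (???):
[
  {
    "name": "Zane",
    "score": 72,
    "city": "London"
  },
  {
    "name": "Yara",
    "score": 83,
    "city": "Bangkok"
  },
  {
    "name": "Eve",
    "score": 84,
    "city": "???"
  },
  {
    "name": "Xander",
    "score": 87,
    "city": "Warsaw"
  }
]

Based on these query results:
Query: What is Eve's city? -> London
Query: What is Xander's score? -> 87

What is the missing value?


The missing value is Eve's city
From query: Eve's city = London

ANSWER: London


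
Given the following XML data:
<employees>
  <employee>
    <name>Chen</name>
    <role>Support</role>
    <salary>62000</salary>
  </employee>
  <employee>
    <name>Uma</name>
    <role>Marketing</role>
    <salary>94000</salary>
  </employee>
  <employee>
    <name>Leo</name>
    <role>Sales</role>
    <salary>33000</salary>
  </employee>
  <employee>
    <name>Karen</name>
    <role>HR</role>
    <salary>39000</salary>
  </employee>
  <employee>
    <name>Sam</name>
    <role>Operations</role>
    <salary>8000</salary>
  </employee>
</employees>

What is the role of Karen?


Searching for <employee> with <name>Karen</name>
Found at position 4
<role>HR</role>

ANSWER: HR


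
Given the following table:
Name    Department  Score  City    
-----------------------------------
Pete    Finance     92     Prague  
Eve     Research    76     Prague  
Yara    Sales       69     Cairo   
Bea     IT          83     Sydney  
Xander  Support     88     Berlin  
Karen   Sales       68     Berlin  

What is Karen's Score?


Row 6: Karen
Score = 68

ANSWER: 68


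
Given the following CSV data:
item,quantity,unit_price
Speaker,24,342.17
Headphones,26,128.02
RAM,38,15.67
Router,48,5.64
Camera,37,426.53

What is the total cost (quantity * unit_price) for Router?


Row: Router
quantity = 48
unit_price = 5.64
total = 48 * 5.64 = 270.72

ANSWER: 270.72


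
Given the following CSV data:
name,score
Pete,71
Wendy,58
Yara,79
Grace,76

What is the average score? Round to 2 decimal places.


Scores: 71, 58, 79, 76
Sum = 284
Count = 4
Average = 284 / 4 = 71.00

ANSWER: 71.00


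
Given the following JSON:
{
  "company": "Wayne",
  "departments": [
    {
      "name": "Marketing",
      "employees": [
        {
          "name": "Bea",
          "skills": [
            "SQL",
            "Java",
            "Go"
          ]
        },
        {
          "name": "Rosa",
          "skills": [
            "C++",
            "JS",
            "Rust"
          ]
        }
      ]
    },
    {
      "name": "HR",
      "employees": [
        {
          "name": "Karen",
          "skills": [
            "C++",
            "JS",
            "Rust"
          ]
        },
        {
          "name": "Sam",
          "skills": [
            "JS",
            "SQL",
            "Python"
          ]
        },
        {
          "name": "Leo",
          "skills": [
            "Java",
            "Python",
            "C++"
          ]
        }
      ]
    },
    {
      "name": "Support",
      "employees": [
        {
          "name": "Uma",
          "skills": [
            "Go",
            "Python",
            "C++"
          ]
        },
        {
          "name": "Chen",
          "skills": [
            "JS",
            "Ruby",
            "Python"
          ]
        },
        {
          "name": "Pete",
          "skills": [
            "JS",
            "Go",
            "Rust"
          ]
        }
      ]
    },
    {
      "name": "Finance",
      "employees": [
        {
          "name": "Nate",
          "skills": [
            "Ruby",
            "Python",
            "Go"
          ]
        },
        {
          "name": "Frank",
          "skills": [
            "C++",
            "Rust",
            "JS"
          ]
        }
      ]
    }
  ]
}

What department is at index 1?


Path: departments[1].name
Value: HR

ANSWER: HR


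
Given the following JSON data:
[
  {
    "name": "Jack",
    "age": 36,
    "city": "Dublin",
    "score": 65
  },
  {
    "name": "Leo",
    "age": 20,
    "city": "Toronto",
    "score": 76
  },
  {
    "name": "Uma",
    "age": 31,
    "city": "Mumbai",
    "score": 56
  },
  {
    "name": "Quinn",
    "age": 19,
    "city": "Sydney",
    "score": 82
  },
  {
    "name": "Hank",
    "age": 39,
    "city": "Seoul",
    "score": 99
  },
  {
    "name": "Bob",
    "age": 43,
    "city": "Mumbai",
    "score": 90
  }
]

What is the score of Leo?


Looking up record where name = Leo
Record index: 1
Field 'score' = 76

ANSWER: 76


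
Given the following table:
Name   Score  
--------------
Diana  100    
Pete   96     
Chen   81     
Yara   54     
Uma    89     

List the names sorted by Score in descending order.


Sorting by Score (descending):
  Diana: 100
  Pete: 96
  Uma: 89
  Chen: 81
  Yara: 54


ANSWER: Diana, Pete, Uma, Chen, Yara


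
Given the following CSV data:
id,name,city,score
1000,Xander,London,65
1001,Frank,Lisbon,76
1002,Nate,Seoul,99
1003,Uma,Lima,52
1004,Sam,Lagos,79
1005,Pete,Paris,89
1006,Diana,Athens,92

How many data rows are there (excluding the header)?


Counting rows (excluding header):
Header: id,name,city,score
Data rows: 7

ANSWER: 7


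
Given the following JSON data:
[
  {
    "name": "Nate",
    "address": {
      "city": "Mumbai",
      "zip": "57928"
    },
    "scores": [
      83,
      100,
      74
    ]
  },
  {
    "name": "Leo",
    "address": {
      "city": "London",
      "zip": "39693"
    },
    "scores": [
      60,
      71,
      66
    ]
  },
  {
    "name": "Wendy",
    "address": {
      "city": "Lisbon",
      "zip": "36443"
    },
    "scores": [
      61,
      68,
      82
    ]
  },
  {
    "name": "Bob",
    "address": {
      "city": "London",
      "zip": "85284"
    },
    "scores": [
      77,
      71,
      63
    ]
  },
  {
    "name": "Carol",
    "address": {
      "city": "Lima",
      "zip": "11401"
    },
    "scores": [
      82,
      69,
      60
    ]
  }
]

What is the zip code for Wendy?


Path: records[2].address.zip
Value: 36443

ANSWER: 36443


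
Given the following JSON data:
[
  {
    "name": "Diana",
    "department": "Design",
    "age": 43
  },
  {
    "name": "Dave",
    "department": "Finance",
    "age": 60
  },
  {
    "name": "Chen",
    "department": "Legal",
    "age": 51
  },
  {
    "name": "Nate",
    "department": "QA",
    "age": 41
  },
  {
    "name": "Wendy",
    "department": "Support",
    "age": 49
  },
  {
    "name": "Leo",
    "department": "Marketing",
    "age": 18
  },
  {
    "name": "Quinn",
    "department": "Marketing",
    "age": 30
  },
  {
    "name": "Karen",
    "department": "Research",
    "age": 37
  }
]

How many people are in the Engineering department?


Scanning records for department = Engineering
  No matches found
Count: 0

ANSWER: 0


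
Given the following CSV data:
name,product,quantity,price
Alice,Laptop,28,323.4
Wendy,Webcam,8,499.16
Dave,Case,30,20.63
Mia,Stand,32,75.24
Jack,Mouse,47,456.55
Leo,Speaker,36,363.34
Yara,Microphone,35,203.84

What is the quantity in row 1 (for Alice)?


Row 1: Alice
Column 'quantity' = 28

ANSWER: 28


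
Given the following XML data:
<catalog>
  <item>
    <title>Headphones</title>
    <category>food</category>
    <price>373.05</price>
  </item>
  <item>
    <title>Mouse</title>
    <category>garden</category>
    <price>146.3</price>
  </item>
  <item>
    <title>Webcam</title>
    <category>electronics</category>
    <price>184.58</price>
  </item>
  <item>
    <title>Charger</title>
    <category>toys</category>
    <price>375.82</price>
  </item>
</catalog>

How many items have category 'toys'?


Scanning <item> elements for <category>toys</category>:
  Item 4: Charger -> MATCH
Count: 1

ANSWER: 1


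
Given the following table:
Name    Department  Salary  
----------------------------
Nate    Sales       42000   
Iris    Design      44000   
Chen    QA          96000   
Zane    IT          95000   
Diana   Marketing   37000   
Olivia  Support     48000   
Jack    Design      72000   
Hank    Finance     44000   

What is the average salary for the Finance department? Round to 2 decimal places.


Finance department members:
  Hank: 44000
Sum = 44000
Count = 1
Average = 44000 / 1 = 44000.00

ANSWER: 44000.00


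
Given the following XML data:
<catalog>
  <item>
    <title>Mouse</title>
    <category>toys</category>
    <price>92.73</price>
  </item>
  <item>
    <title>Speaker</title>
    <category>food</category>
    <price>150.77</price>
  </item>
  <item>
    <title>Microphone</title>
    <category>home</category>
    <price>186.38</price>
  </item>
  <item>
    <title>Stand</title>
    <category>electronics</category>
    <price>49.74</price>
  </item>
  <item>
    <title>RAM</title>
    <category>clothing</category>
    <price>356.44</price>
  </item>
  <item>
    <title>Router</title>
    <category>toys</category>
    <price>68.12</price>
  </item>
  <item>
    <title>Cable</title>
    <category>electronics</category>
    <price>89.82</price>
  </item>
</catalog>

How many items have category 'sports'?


Scanning <item> elements for <category>sports</category>:
Count: 0

ANSWER: 0


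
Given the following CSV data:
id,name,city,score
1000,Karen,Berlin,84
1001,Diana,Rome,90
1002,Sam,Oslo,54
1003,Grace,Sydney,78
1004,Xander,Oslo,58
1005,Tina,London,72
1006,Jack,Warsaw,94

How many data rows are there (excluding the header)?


Counting rows (excluding header):
Header: id,name,city,score
Data rows: 7

ANSWER: 7


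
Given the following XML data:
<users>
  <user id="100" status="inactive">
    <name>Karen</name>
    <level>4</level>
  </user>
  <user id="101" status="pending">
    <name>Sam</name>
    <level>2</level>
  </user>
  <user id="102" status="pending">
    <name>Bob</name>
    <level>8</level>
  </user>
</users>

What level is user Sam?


Finding user: Sam
<level>2</level>

ANSWER: 2


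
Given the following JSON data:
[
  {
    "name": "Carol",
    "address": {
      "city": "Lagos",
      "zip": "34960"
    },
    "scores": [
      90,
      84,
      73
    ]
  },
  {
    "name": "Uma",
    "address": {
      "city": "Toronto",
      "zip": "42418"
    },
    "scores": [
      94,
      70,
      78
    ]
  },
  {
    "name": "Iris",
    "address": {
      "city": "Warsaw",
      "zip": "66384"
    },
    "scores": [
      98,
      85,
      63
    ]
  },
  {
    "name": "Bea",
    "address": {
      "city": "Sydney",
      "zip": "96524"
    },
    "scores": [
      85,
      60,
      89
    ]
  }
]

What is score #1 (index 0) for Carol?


Path: records[0].scores[0]
Value: 90

ANSWER: 90


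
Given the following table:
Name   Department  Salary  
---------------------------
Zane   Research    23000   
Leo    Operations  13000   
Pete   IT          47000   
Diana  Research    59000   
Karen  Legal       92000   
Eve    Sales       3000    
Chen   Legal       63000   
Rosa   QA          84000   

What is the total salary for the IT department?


IT department members:
  Pete: 47000
Total = 47000 = 47000

ANSWER: 47000


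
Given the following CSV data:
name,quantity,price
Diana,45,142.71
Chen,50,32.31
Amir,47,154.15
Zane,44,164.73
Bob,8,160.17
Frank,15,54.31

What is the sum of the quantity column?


Values in 'quantity' column:
  Row 1: 45
  Row 2: 50
  Row 3: 47
  Row 4: 44
  Row 5: 8
  Row 6: 15
Sum = 45 + 50 + 47 + 44 + 8 + 15 = 209

ANSWER: 209


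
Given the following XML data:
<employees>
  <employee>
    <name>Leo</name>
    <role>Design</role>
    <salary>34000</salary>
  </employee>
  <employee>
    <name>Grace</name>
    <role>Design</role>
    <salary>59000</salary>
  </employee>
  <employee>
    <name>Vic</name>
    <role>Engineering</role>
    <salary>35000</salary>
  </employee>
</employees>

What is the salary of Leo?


Searching for <employee> with <name>Leo</name>
Found at position 1
<salary>34000</salary>

ANSWER: 34000


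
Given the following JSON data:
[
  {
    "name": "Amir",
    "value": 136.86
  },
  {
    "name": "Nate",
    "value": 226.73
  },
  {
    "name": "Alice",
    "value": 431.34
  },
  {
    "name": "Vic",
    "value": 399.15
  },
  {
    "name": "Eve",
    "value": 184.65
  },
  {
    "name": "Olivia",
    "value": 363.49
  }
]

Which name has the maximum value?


Comparing values:
  Amir: 136.86
  Nate: 226.73
  Alice: 431.34
  Vic: 399.15
  Eve: 184.65
  Olivia: 363.49
Maximum: Alice (431.34)

ANSWER: Alice


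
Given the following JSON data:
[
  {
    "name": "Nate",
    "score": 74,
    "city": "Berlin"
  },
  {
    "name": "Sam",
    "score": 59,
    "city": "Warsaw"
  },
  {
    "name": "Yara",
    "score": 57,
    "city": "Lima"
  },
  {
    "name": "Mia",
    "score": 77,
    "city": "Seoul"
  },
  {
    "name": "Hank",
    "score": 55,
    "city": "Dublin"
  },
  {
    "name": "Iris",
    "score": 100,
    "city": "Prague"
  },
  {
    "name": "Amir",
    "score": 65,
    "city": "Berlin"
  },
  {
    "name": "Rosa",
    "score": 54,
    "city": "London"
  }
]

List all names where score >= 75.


Filtering records where score >= 75:
  Nate (score=74) -> no
  Sam (score=59) -> no
  Yara (score=57) -> no
  Mia (score=77) -> YES
  Hank (score=55) -> no
  Iris (score=100) -> YES
  Amir (score=65) -> no
  Rosa (score=54) -> no


ANSWER: Mia, Iris


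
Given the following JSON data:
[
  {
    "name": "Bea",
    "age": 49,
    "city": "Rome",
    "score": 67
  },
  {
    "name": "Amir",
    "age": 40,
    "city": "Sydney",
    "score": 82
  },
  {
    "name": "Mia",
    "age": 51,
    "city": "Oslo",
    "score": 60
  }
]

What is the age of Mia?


Looking up record where name = Mia
Record index: 2
Field 'age' = 51

ANSWER: 51


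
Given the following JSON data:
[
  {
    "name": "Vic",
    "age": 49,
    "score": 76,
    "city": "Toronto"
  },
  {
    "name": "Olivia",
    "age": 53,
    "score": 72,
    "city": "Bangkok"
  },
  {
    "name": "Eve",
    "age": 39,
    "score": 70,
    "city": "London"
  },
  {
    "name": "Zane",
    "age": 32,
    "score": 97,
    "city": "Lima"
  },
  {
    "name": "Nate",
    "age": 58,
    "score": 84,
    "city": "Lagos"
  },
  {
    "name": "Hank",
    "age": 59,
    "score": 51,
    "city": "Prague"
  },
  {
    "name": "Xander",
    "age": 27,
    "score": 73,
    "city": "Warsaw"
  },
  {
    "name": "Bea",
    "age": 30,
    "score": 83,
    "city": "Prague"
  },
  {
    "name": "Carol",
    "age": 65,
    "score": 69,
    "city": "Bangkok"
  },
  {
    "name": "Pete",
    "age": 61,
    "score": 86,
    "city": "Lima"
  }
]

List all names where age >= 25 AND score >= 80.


Checking both conditions:
  Vic (age=49, score=76) -> no
  Olivia (age=53, score=72) -> no
  Eve (age=39, score=70) -> no
  Zane (age=32, score=97) -> YES
  Nate (age=58, score=84) -> YES
  Hank (age=59, score=51) -> no
  Xander (age=27, score=73) -> no
  Bea (age=30, score=83) -> YES
  Carol (age=65, score=69) -> no
  Pete (age=61, score=86) -> YES


ANSWER: Zane, Nate, Bea, Pete


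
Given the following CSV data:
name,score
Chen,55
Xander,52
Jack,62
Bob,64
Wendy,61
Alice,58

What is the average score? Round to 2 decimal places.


Scores: 55, 52, 62, 64, 61, 58
Sum = 352
Count = 6
Average = 352 / 6 = 58.67

ANSWER: 58.67


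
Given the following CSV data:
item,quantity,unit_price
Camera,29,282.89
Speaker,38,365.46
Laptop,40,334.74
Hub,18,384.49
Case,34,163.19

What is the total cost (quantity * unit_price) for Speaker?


Row: Speaker
quantity = 38
unit_price = 365.46
total = 38 * 365.46 = 13887.48

ANSWER: 13887.48


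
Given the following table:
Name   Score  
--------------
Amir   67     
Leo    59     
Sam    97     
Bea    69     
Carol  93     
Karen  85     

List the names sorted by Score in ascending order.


Sorting by Score (ascending):
  Leo: 59
  Amir: 67
  Bea: 69
  Karen: 85
  Carol: 93
  Sam: 97


ANSWER: Leo, Amir, Bea, Karen, Carol, Sam


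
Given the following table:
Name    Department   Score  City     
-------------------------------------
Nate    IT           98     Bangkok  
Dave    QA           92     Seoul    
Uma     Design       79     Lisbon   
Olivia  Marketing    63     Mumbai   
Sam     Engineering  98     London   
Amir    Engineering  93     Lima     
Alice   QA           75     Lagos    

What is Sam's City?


Row 5: Sam
City = London

ANSWER: London


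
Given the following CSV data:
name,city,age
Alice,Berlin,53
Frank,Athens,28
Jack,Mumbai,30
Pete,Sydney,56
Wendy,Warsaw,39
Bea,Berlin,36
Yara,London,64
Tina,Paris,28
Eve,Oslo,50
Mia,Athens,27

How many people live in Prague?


Scanning city column for 'Prague':
Total matches: 0

ANSWER: 0


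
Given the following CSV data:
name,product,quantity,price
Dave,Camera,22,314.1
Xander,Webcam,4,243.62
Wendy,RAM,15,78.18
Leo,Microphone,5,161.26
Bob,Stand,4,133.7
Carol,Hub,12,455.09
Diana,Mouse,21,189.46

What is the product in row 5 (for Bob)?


Row 5: Bob
Column 'product' = Stand

ANSWER: Stand


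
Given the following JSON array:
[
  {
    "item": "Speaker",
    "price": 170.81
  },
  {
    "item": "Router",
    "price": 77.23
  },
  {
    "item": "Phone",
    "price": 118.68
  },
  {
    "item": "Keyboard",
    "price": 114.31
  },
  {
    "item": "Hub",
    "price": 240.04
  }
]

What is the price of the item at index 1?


Array index 1 -> Router
price = 77.23

ANSWER: 77.23


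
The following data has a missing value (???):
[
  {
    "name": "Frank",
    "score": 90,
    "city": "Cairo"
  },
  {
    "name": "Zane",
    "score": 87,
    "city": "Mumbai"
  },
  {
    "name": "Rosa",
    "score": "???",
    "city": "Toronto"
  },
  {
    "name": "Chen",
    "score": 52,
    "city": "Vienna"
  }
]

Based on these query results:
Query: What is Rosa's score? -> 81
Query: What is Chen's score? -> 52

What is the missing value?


The missing value is Rosa's score
From query: Rosa's score = 81

ANSWER: 81


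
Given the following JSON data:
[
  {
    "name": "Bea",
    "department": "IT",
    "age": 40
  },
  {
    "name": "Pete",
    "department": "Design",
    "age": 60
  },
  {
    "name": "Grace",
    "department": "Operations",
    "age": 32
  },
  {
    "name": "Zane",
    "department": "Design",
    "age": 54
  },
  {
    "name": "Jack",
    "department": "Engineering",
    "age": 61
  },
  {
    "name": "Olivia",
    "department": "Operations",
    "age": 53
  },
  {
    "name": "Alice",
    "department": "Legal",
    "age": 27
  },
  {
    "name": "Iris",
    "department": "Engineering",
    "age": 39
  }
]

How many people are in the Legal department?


Scanning records for department = Legal
  Record 6: Alice
Count: 1

ANSWER: 1


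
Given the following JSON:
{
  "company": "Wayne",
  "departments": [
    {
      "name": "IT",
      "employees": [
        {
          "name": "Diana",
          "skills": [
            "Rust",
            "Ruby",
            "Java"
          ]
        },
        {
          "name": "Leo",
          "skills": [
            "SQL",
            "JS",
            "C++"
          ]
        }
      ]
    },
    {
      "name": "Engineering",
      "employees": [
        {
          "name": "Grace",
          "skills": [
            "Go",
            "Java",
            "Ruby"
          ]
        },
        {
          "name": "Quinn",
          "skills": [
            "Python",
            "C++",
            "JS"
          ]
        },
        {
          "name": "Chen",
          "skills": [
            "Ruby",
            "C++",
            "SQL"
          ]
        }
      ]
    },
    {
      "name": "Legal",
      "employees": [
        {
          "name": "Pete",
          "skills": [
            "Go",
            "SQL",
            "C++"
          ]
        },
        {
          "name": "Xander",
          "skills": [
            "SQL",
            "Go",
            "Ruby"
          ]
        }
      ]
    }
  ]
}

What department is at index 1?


Path: departments[1].name
Value: Engineering

ANSWER: Engineering


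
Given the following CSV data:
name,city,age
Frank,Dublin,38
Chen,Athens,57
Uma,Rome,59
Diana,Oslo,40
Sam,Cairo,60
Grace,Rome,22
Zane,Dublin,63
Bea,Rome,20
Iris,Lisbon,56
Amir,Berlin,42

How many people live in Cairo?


Scanning city column for 'Cairo':
  Row 5: Sam -> MATCH
Total matches: 1

ANSWER: 1


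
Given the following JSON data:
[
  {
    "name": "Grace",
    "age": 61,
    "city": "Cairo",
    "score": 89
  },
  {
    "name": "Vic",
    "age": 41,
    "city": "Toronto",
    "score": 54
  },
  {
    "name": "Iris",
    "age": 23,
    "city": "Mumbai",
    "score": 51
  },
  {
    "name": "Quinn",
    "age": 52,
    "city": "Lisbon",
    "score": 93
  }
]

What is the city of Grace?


Looking up record where name = Grace
Record index: 0
Field 'city' = Cairo

ANSWER: Cairo


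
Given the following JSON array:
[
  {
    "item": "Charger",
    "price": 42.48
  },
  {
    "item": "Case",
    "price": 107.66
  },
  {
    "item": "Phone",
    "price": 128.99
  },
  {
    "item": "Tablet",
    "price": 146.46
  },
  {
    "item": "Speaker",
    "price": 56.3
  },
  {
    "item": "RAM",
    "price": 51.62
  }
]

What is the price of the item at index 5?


Array index 5 -> RAM
price = 51.62

ANSWER: 51.62


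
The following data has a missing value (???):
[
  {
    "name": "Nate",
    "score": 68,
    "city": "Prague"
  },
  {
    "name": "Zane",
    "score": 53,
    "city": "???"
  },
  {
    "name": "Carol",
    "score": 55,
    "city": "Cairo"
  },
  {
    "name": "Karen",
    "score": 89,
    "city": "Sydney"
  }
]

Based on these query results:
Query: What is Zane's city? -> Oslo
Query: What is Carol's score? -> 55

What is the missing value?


The missing value is Zane's city
From query: Zane's city = Oslo

ANSWER: Oslo


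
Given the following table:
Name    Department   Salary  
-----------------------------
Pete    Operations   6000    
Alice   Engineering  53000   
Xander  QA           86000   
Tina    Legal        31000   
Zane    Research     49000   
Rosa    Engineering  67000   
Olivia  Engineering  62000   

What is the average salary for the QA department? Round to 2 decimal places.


QA department members:
  Xander: 86000
Sum = 86000
Count = 1
Average = 86000 / 1 = 86000.00

ANSWER: 86000.00


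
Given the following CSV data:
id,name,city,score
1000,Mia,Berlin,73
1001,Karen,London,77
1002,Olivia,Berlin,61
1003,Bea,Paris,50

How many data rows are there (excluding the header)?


Counting rows (excluding header):
Header: id,name,city,score
Data rows: 4

ANSWER: 4


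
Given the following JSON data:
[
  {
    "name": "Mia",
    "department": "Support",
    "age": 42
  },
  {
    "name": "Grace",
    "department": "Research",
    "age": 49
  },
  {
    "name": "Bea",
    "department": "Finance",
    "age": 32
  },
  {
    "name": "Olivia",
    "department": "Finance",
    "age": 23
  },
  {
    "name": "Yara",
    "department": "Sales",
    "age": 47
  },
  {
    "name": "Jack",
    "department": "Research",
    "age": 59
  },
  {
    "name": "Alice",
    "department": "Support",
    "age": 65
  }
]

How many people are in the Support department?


Scanning records for department = Support
  Record 0: Mia
  Record 6: Alice
Count: 2

ANSWER: 2


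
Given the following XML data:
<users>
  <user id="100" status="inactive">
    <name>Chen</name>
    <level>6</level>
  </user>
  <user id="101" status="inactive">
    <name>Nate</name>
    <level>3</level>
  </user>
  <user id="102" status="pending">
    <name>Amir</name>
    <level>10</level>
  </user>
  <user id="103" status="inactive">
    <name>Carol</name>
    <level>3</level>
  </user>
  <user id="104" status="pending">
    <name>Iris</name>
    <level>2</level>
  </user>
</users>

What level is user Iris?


Finding user: Iris
<level>2</level>

ANSWER: 2


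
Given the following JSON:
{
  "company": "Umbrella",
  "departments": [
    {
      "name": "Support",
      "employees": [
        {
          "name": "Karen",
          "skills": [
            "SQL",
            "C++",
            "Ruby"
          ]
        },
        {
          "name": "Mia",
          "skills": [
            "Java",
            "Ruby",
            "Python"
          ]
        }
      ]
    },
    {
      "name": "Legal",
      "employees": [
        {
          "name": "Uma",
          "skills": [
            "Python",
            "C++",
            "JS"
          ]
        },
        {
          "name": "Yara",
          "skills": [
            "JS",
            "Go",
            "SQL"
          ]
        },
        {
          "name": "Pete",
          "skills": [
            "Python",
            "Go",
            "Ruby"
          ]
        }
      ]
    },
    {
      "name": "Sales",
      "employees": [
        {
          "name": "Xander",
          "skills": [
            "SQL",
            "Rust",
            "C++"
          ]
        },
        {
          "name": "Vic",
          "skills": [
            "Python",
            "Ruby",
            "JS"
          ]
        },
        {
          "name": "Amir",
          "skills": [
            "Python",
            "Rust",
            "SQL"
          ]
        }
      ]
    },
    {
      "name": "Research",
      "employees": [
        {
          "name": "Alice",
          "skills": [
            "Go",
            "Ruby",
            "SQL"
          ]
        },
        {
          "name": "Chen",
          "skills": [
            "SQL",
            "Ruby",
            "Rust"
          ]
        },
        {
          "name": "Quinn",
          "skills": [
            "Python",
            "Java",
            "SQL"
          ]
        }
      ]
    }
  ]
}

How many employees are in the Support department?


Path: departments[0].employees
Count: 2

ANSWER: 2


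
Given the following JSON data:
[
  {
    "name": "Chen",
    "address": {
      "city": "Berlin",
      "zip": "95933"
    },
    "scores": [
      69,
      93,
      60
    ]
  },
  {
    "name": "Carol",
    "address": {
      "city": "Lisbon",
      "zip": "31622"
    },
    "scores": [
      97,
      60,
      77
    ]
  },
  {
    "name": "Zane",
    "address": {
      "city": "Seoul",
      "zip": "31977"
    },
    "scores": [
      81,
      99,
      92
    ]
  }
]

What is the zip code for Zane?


Path: records[2].address.zip
Value: 31977

ANSWER: 31977


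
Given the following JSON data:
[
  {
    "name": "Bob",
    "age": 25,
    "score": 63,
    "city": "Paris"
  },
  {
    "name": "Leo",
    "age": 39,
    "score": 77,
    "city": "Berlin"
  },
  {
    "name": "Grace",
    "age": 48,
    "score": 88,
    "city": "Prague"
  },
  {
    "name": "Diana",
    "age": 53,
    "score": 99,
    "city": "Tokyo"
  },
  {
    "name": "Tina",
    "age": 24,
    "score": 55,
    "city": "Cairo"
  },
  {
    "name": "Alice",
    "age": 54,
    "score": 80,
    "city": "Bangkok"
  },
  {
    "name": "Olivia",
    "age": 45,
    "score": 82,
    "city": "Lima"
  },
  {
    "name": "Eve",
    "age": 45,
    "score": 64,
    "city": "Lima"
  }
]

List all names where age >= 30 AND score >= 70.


Checking both conditions:
  Bob (age=25, score=63) -> no
  Leo (age=39, score=77) -> YES
  Grace (age=48, score=88) -> YES
  Diana (age=53, score=99) -> YES
  Tina (age=24, score=55) -> no
  Alice (age=54, score=80) -> YES
  Olivia (age=45, score=82) -> YES
  Eve (age=45, score=64) -> no


ANSWER: Leo, Grace, Diana, Alice, Olivia


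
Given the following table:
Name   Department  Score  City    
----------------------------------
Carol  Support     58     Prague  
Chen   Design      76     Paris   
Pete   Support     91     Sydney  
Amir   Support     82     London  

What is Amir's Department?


Row 4: Amir
Department = Support

ANSWER: Support


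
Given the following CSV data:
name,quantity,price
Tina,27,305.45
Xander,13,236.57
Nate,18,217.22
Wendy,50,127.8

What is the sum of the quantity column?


Values in 'quantity' column:
  Row 1: 27
  Row 2: 13
  Row 3: 18
  Row 4: 50
Sum = 27 + 13 + 18 + 50 = 108

ANSWER: 108


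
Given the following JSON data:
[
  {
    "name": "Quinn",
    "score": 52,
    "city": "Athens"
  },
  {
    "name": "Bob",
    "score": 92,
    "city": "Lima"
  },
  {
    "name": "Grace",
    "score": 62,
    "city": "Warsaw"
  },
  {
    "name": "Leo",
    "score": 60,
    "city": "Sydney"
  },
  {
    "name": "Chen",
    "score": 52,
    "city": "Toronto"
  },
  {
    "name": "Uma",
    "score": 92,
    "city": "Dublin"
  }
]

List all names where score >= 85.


Filtering records where score >= 85:
  Quinn (score=52) -> no
  Bob (score=92) -> YES
  Grace (score=62) -> no
  Leo (score=60) -> no
  Chen (score=52) -> no
  Uma (score=92) -> YES


ANSWER: Bob, Uma


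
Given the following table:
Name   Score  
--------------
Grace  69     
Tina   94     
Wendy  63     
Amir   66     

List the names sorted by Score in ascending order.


Sorting by Score (ascending):
  Wendy: 63
  Amir: 66
  Grace: 69
  Tina: 94


ANSWER: Wendy, Amir, Grace, Tina


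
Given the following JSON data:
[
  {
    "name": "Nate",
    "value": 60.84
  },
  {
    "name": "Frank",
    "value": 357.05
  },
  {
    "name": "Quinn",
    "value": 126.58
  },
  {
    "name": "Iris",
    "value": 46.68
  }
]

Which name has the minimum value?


Comparing values:
  Nate: 60.84
  Frank: 357.05
  Quinn: 126.58
  Iris: 46.68
Minimum: Iris (46.68)

ANSWER: Iris


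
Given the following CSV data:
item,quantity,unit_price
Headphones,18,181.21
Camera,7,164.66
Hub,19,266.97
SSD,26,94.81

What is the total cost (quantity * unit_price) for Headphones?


Row: Headphones
quantity = 18
unit_price = 181.21
total = 18 * 181.21 = 3261.78

ANSWER: 3261.78


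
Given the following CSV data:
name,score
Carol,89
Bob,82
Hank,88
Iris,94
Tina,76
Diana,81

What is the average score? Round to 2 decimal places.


Scores: 89, 82, 88, 94, 76, 81
Sum = 510
Count = 6
Average = 510 / 6 = 85.00

ANSWER: 85.00


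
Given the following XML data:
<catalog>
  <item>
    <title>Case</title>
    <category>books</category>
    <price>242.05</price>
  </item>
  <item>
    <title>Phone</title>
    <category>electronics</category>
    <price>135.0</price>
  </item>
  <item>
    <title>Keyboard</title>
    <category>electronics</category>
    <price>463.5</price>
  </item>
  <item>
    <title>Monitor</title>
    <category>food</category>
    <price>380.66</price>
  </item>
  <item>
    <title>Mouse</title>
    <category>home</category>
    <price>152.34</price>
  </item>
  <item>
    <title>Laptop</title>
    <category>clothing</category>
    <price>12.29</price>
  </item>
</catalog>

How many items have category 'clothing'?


Scanning <item> elements for <category>clothing</category>:
  Item 6: Laptop -> MATCH
Count: 1

ANSWER: 1


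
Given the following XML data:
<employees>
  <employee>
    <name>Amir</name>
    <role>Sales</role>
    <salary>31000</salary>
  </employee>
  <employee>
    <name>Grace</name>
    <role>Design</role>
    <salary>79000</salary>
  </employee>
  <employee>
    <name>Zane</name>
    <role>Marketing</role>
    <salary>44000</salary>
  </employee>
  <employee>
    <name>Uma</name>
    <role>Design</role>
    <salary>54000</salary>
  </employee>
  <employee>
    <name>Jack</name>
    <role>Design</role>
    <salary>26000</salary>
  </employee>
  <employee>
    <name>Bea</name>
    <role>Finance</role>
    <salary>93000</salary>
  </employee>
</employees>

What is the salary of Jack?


Searching for <employee> with <name>Jack</name>
Found at position 5
<salary>26000</salary>

ANSWER: 26000


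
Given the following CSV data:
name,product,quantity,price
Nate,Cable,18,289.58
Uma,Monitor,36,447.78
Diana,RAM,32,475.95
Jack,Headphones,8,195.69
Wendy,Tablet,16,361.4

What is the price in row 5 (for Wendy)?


Row 5: Wendy
Column 'price' = 361.4

ANSWER: 361.4


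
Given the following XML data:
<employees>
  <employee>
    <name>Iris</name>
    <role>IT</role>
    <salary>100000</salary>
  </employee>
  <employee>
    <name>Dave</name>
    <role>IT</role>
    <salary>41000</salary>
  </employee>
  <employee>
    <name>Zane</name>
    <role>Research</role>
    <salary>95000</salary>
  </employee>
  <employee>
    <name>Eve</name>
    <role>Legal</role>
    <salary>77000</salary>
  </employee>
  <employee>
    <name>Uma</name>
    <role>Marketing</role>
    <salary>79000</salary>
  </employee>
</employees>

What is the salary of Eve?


Searching for <employee> with <name>Eve</name>
Found at position 4
<salary>77000</salary>

ANSWER: 77000


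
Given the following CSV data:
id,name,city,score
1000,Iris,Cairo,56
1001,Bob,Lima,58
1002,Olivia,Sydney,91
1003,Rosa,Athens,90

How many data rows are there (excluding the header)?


Counting rows (excluding header):
Header: id,name,city,score
Data rows: 4

ANSWER: 4


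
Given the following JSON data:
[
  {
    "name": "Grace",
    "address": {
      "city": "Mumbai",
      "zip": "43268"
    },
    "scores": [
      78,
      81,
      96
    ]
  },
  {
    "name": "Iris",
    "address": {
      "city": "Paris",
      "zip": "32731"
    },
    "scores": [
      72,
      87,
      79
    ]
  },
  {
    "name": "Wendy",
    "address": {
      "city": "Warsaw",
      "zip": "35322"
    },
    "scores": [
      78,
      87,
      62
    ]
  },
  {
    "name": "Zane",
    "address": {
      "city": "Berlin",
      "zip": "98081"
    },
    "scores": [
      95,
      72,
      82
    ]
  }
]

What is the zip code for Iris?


Path: records[1].address.zip
Value: 32731

ANSWER: 32731


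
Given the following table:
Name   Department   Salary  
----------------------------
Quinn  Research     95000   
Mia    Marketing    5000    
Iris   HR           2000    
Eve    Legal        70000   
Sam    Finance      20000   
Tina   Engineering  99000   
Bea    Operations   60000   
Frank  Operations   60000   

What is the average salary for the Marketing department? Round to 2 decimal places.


Marketing department members:
  Mia: 5000
Sum = 5000
Count = 1
Average = 5000 / 1 = 5000.00

ANSWER: 5000.00


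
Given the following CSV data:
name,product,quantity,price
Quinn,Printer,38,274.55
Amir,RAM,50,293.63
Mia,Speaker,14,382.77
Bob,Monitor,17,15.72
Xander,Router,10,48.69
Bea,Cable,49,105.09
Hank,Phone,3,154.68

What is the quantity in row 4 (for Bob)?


Row 4: Bob
Column 'quantity' = 17

ANSWER: 17


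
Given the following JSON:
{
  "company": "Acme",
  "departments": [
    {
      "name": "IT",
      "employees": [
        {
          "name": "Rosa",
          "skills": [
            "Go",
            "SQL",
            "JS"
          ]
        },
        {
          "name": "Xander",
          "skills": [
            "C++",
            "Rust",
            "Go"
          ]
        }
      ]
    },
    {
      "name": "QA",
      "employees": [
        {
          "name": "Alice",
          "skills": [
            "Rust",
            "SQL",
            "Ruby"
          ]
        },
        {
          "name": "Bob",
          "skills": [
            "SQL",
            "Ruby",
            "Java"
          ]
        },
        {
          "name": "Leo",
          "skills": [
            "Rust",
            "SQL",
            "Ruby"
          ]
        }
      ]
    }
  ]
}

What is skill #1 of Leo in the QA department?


Path: departments[1].employees[2].skills[0]
Value: Rust

ANSWER: Rust


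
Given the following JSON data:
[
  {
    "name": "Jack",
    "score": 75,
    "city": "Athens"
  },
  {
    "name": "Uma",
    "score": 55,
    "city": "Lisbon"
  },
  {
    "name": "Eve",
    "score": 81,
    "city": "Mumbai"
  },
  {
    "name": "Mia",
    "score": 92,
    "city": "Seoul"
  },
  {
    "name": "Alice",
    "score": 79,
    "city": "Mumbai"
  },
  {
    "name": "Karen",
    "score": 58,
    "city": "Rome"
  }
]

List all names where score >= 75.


Filtering records where score >= 75:
  Jack (score=75) -> YES
  Uma (score=55) -> no
  Eve (score=81) -> YES
  Mia (score=92) -> YES
  Alice (score=79) -> YES
  Karen (score=58) -> no


ANSWER: Jack, Eve, Mia, Alice


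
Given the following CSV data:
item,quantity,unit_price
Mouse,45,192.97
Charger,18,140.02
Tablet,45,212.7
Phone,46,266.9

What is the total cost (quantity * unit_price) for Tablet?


Row: Tablet
quantity = 45
unit_price = 212.7
total = 45 * 212.7 = 9571.5

ANSWER: 9571.5


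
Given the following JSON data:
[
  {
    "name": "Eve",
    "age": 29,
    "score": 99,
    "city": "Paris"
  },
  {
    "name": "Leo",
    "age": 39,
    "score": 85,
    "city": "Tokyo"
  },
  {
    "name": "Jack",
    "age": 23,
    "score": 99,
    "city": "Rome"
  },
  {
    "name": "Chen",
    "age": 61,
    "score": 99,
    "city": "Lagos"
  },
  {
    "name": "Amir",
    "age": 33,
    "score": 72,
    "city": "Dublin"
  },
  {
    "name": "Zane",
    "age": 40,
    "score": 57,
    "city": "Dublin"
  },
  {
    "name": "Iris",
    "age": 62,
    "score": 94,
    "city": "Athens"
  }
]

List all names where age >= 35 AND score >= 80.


Checking both conditions:
  Eve (age=29, score=99) -> no
  Leo (age=39, score=85) -> YES
  Jack (age=23, score=99) -> no
  Chen (age=61, score=99) -> YES
  Amir (age=33, score=72) -> no
  Zane (age=40, score=57) -> no
  Iris (age=62, score=94) -> YES


ANSWER: Leo, Chen, Iris
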